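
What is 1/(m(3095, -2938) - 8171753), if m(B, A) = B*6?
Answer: -1/8153183 ≈ -1.2265e-7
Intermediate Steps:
m(B, A) = 6*B
1/(m(3095, -2938) - 8171753) = 1/(6*3095 - 8171753) = 1/(18570 - 8171753) = 1/(-8153183) = -1/8153183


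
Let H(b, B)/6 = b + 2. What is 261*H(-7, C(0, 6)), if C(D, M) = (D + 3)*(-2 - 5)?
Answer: -7830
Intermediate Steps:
C(D, M) = -21 - 7*D (C(D, M) = (3 + D)*(-7) = -21 - 7*D)
H(b, B) = 12 + 6*b (H(b, B) = 6*(b + 2) = 6*(2 + b) = 12 + 6*b)
261*H(-7, C(0, 6)) = 261*(12 + 6*(-7)) = 261*(12 - 42) = 261*(-30) = -7830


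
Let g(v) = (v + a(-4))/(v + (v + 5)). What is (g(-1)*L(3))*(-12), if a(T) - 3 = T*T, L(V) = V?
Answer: -216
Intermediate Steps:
a(T) = 3 + T**2 (a(T) = 3 + T*T = 3 + T**2)
g(v) = (19 + v)/(5 + 2*v) (g(v) = (v + (3 + (-4)**2))/(v + (v + 5)) = (v + (3 + 16))/(v + (5 + v)) = (v + 19)/(5 + 2*v) = (19 + v)/(5 + 2*v))
(g(-1)*L(3))*(-12) = (((19 - 1)/(5 + 2*(-1)))*3)*(-12) = ((18/(5 - 2))*3)*(-12) = ((18/3)*3)*(-12) = (((1/3)*18)*3)*(-12) = (6*3)*(-12) = 18*(-12) = -216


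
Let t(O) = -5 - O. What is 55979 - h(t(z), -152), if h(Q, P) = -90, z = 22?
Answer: 56069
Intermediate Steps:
55979 - h(t(z), -152) = 55979 - 1*(-90) = 55979 + 90 = 56069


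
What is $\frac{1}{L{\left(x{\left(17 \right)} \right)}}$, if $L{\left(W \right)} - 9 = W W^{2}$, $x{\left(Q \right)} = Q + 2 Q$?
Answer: $\frac{1}{132660} \approx 7.5381 \cdot 10^{-6}$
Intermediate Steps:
$x{\left(Q \right)} = 3 Q$
$L{\left(W \right)} = 9 + W^{3}$ ($L{\left(W \right)} = 9 + W W^{2} = 9 + W^{3}$)
$\frac{1}{L{\left(x{\left(17 \right)} \right)}} = \frac{1}{9 + \left(3 \cdot 17\right)^{3}} = \frac{1}{9 + 51^{3}} = \frac{1}{9 + 132651} = \frac{1}{132660}$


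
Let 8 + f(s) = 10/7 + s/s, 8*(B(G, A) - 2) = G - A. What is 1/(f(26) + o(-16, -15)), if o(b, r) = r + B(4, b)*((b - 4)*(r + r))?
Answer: 7/18756 ≈ 0.00037321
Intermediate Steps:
B(G, A) = 2 - A/8 + G/8 (B(G, A) = 2 + (G - A)/8 = 2 + (-A/8 + G/8) = 2 - A/8 + G/8)
f(s) = -39/7 (f(s) = -8 + (10/7 + s/s) = -8 + (10*(⅐) + 1) = -8 + (10/7 + 1) = -8 + 17/7 = -39/7)
o(b, r) = r + 2*r*(-4 + b)*(5/2 - b/8) (o(b, r) = r + (2 - b/8 + (⅛)*4)*((b - 4)*(r + r)) = r + (2 - b/8 + ½)*((-4 + b)*(2*r)) = r + (5/2 - b/8)*(2*r*(-4 + b)) = r + 2*r*(-4 + b)*(5/2 - b/8))
1/(f(26) + o(-16, -15)) = 1/(-39/7 + (¼)*(-15)*(-76 - 1*(-16)² + 24*(-16))) = 1/(-39/7 + (¼)*(-15)*(-76 - 1*256 - 384)) = 1/(-39/7 + (¼)*(-15)*(-76 - 256 - 384)) = 1/(-39/7 + (¼)*(-15)*(-716)) = 1/(-39/7 + 2685) = 1/(18756/7) = 7/18756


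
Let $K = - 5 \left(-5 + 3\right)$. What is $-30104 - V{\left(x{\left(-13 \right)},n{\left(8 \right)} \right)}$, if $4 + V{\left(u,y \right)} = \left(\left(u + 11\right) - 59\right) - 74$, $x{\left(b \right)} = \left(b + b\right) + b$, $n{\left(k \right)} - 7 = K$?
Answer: $-29939$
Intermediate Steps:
$K = 10$ ($K = \left(-5\right) \left(-2\right) = 10$)
$n{\left(k \right)} = 17$ ($n{\left(k \right)} = 7 + 10 = 17$)
$x{\left(b \right)} = 3 b$ ($x{\left(b \right)} = 2 b + b = 3 b$)
$V{\left(u,y \right)} = -126 + u$ ($V{\left(u,y \right)} = -4 + \left(\left(\left(u + 11\right) - 59\right) - 74\right) = -4 + \left(\left(\left(11 + u\right) - 59\right) - 74\right) = -4 + \left(\left(-48 + u\right) - 74\right) = -4 + \left(-122 + u\right) = -126 + u$)
$-30104 - V{\left(x{\left(-13 \right)},n{\left(8 \right)} \right)} = -30104 - \left(-126 + 3 \left(-13\right)\right) = -30104 - \left(-126 - 39\right) = -30104 - -165 = -30104 + 165 = -29939$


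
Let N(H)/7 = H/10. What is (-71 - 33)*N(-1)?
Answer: 364/5 ≈ 72.800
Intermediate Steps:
N(H) = 7*H/10 (N(H) = 7*(H/10) = 7*H/10)
(-71 - 33)*N(-1) = (-71 - 33)*((7/10)*(-1)) = -104*(-7/10) = 364/5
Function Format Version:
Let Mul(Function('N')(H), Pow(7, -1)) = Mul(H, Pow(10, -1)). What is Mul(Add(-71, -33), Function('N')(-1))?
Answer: Rational(364, 5) ≈ 72.800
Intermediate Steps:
Function('N')(H) = Mul(Rational(7, 10), H) (Function('N')(H) = Mul(7, Mul(H, Pow(10, -1))) = Mul(7, Mul(H, Rational(1, 10))) = Mul(7, Mul(Rational(1, 10), H)) = Mul(Rational(7, 10), H))
Mul(Add(-71, -33), Function('N')(-1)) = Mul(Add(-71, -33), Mul(Rational(7, 10), -1)) = Mul(-104, Rational(-7, 10)) = Rational(364, 5)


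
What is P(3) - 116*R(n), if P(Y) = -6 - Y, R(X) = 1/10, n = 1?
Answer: -103/5 ≈ -20.600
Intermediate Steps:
R(X) = 1/10
P(3) - 116*R(n) = (-6 - 1*3) - 116*1/10 = (-6 - 3) - 58/5 = -9 - 58/5 = -103/5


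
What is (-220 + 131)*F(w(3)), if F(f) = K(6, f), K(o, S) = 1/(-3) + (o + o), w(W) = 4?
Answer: -3115/3 ≈ -1038.3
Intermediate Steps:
K(o, S) = -⅓ + 2*o
F(f) = 35/3 (F(f) = -⅓ + 2*6 = -⅓ + 12 = 35/3)
(-220 + 131)*F(w(3)) = (-220 + 131)*(35/3) = -89*35/3 = -3115/3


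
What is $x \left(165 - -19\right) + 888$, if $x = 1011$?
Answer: $186912$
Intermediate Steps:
$x \left(165 - -19\right) + 888 = 1011 \left(165 - -19\right) + 888 = 1011 \left(165 + 19\right) + 888 = 1011 \cdot 184 + 888 = 186024 + 888 = 186912$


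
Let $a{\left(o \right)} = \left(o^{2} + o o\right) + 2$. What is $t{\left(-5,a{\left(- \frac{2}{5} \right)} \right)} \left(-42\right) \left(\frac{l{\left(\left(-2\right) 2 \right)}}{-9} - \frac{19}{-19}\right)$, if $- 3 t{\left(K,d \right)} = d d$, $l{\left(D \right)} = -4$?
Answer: $\frac{612248}{5625} \approx 108.84$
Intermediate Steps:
$a{\left(o \right)} = 2 + 2 o^{2}$ ($a{\left(o \right)} = \left(o^{2} + o^{2}\right) + 2 = 2 o^{2} + 2 = 2 + 2 o^{2}$)
$t{\left(K,d \right)} = - \frac{d^{2}}{3}$ ($t{\left(K,d \right)} = - \frac{d d}{3} = - \frac{d^{2}}{3}$)
$t{\left(-5,a{\left(- \frac{2}{5} \right)} \right)} \left(-42\right) \left(\frac{l{\left(\left(-2\right) 2 \right)}}{-9} - \frac{19}{-19}\right) = - \frac{\left(2 + 2 \left(- \frac{2}{5}\right)^{2}\right)^{2}}{3} \left(-42\right) \left(- \frac{4}{-9} - \frac{19}{-19}\right) = - \frac{\left(2 + 2 \left(\left(-2\right) \frac{1}{5}\right)^{2}\right)^{2}}{3} \left(-42\right) \left(\left(-4\right) \left(- \frac{1}{9}\right) - -1\right) = - \frac{\left(2 + 2 \left(- \frac{2}{5}\right)^{2}\right)^{2}}{3} \left(-42\right) \left(\frac{4}{9} + 1\right) = - \frac{\left(2 + 2 \cdot \frac{4}{25}\right)^{2}}{3} \left(-42\right) \frac{13}{9} = - \frac{\left(2 + \frac{8}{25}\right)^{2}}{3} \left(-42\right) \frac{13}{9} = - \frac{\left(\frac{58}{25}\right)^{2}}{3} \left(-42\right) \frac{13}{9} = \left(- \frac{1}{3}\right) \frac{3364}{625} \left(-42\right) \frac{13}{9} = \left(- \frac{3364}{1875}\right) \left(-42\right) \frac{13}{9} = \frac{47096}{625} \cdot \frac{13}{9} = \frac{612248}{5625}$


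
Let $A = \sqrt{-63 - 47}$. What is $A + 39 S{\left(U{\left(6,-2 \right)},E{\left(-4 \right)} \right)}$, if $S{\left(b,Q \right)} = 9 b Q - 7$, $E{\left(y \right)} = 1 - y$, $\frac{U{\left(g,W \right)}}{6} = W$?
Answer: $-21333 + i \sqrt{110} \approx -21333.0 + 10.488 i$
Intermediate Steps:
$U{\left(g,W \right)} = 6 W$
$A = i \sqrt{110}$ ($A = \sqrt{-110} = i \sqrt{110} \approx 10.488 i$)
$S{\left(b,Q \right)} = -7 + 9 Q b$ ($S{\left(b,Q \right)} = 9 Q b - 7 = -7 + 9 Q b$)
$A + 39 S{\left(U{\left(6,-2 \right)},E{\left(-4 \right)} \right)} = i \sqrt{110} + 39 \left(-7 + 9 \left(1 - -4\right) 6 \left(-2\right)\right) = i \sqrt{110} + 39 \left(-7 + 9 \left(1 + 4\right) \left(-12\right)\right) = i \sqrt{110} + 39 \left(-7 + 9 \cdot 5 \left(-12\right)\right) = i \sqrt{110} + 39 \left(-7 - 540\right) = i \sqrt{110} + 39 \left(-547\right) = i \sqrt{110} - 21333 = -21333 + i \sqrt{110}$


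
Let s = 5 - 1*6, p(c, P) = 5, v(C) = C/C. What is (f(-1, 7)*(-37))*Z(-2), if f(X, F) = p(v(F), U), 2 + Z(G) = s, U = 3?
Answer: 555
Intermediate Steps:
v(C) = 1
s = -1 (s = 5 - 6 = -1)
Z(G) = -3 (Z(G) = -2 - 1 = -3)
f(X, F) = 5
(f(-1, 7)*(-37))*Z(-2) = (5*(-37))*(-3) = -185*(-3) = 555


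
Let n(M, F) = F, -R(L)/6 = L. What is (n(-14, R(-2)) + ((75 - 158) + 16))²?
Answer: 3025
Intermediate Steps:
R(L) = -6*L
(n(-14, R(-2)) + ((75 - 158) + 16))² = (-6*(-2) + ((75 - 158) + 16))² = (12 + (-83 + 16))² = (12 - 67)² = (-55)² = 3025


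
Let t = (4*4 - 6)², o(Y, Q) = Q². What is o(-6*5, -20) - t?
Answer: 300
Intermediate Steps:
t = 100 (t = (16 - 6)² = 10² = 100)
o(-6*5, -20) - t = (-20)² - 1*100 = 400 - 100 = 300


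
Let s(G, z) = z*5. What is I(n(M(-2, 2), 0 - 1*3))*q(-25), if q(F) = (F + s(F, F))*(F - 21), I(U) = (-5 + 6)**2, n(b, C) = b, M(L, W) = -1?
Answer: 6900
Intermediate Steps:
s(G, z) = 5*z
I(U) = 1 (I(U) = 1**2 = 1)
q(F) = 6*F*(-21 + F) (q(F) = (F + 5*F)*(F - 21) = (6*F)*(-21 + F) = 6*F*(-21 + F))
I(n(M(-2, 2), 0 - 1*3))*q(-25) = 1*(6*(-25)*(-21 - 25)) = 1*(6*(-25)*(-46)) = 1*6900 = 6900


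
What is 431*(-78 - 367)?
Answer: -191795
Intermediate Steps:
431*(-78 - 367) = 431*(-445) = -191795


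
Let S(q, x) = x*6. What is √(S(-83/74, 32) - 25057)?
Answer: I*√24865 ≈ 157.69*I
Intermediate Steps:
S(q, x) = 6*x
√(S(-83/74, 32) - 25057) = √(6*32 - 25057) = √(192 - 25057) = √(-24865) = I*√24865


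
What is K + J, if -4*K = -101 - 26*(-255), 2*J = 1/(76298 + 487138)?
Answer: -1839336821/1126872 ≈ -1632.3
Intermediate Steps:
J = 1/1126872 (J = 1/(2*(76298 + 487138)) = (½)/563436 = (½)*(1/563436) = 1/1126872 ≈ 8.8741e-7)
K = -6529/4 (K = -(-101 - 26*(-255))/4 = -(-101 + 6630)/4 = -¼*6529 = -6529/4 ≈ -1632.3)
K + J = -6529/4 + 1/1126872 = -1839336821/1126872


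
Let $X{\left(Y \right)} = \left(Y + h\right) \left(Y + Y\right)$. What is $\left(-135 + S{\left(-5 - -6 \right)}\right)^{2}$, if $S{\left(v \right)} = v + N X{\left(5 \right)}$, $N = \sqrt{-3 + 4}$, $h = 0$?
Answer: $7056$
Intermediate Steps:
$N = 1$ ($N = \sqrt{1} = 1$)
$X{\left(Y \right)} = 2 Y^{2}$ ($X{\left(Y \right)} = \left(Y + 0\right) \left(Y + Y\right) = Y 2 Y = 2 Y^{2}$)
$S{\left(v \right)} = 50 + v$ ($S{\left(v \right)} = v + 1 \cdot 2 \cdot 5^{2} = v + 1 \cdot 2 \cdot 25 = v + 1 \cdot 50 = v + 50 = 50 + v$)
$\left(-135 + S{\left(-5 - -6 \right)}\right)^{2} = \left(-135 + \left(50 - -1\right)\right)^{2} = \left(-135 + \left(50 + \left(-5 + 6\right)\right)\right)^{2} = \left(-135 + \left(50 + 1\right)\right)^{2} = \left(-135 + 51\right)^{2} = \left(-84\right)^{2} = 7056$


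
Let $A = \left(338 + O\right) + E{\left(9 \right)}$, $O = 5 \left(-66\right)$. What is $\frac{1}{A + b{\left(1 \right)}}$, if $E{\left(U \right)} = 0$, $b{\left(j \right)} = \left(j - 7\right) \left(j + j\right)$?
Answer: $- \frac{1}{4} \approx -0.25$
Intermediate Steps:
$O = -330$
$b{\left(j \right)} = 2 j \left(-7 + j\right)$ ($b{\left(j \right)} = \left(-7 + j\right) 2 j = 2 j \left(-7 + j\right)$)
$A = 8$ ($A = \left(338 - 330\right) + 0 = 8 + 0 = 8$)
$\frac{1}{A + b{\left(1 \right)}} = \frac{1}{8 + 2 \cdot 1 \left(-7 + 1\right)} = \frac{1}{8 + 2 \cdot 1 \left(-6\right)} = \frac{1}{8 - 12} = \frac{1}{-4} = - \frac{1}{4}$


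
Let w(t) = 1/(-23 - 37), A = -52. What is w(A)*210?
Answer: -7/2 ≈ -3.5000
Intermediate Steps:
w(t) = -1/60 (w(t) = 1/(-60) = -1/60)
w(A)*210 = -1/60*210 = -7/2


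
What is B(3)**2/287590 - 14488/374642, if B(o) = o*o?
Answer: -2068128959/53871646390 ≈ -0.038390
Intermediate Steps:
B(o) = o**2
B(3)**2/287590 - 14488/374642 = (3**2)**2/287590 - 14488/374642 = 9**2*(1/287590) - 14488*1/374642 = 81*(1/287590) - 7244/187321 = 81/287590 - 7244/187321 = -2068128959/53871646390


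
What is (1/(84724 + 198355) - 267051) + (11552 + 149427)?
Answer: -30026755687/283079 ≈ -1.0607e+5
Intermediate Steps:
(1/(84724 + 198355) - 267051) + (11552 + 149427) = (1/283079 - 267051) + 160979 = -75596530028/283079 + 160979 = -30026755687/283079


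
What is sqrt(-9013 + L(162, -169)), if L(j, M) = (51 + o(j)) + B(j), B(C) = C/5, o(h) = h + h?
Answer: 2*I*sqrt(53785)/5 ≈ 92.766*I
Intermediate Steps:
o(h) = 2*h
B(C) = C/5 (B(C) = C*(1/5) = C/5)
L(j, M) = 51 + 11*j/5 (L(j, M) = (51 + 2*j) + j/5 = 51 + 11*j/5)
sqrt(-9013 + L(162, -169)) = sqrt(-9013 + (51 + (11/5)*162)) = sqrt(-9013 + (51 + 1782/5)) = sqrt(-9013 + 2037/5) = sqrt(-43028/5) = 2*I*sqrt(53785)/5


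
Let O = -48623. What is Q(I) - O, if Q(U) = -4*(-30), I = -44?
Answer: 48743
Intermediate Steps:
Q(U) = 120
Q(I) - O = 120 - 1*(-48623) = 120 + 48623 = 48743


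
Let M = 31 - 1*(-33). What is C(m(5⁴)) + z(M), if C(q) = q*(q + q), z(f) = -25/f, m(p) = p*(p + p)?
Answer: 78124999999975/64 ≈ 1.2207e+12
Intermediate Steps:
m(p) = 2*p² (m(p) = p*(2*p) = 2*p²)
M = 64 (M = 31 + 33 = 64)
C(q) = 2*q² (C(q) = q*(2*q) = 2*q²)
C(m(5⁴)) + z(M) = 2*(2*(5⁴)²)² - 25/64 = 2*(2*625²)² - 25*1/64 = 2*(2*390625)² - 25/64 = 2*781250² - 25/64 = 2*610351562500 - 25/64 = 1220703125000 - 25/64 = 78124999999975/64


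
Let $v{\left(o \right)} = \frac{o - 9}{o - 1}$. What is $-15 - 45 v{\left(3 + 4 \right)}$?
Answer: $0$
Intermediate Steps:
$v{\left(o \right)} = \frac{-9 + o}{-1 + o}$
$-15 - 45 v{\left(3 + 4 \right)} = -15 - 45 \frac{-9 + \left(3 + 4\right)}{-1 + \left(3 + 4\right)} = -15 - 45 \frac{-9 + 7}{-1 + 7} = -15 - 45 \cdot \frac{1}{6} \left(-2\right) = -15 - -15 = -15 + 15 = 0$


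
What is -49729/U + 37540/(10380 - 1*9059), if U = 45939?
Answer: 1658858051/60685419 ≈ 27.335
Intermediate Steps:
-49729/U + 37540/(10380 - 1*9059) = -49729/45939 + 37540/(10380 - 1*9059) = -49729*1/45939 + 37540/(10380 - 9059) = -49729/45939 + 37540/1321 = 1658858051/60685419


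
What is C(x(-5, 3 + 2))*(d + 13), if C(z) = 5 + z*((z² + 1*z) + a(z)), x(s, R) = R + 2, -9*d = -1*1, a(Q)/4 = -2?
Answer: 40238/9 ≈ 4470.9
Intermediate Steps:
a(Q) = -8 (a(Q) = 4*(-2) = -8)
d = ⅑ (d = -(-1)/9 = -⅑*(-1) = ⅑ ≈ 0.11111)
x(s, R) = 2 + R
C(z) = 5 + z*(-8 + z + z²) (C(z) = 5 + z*((z² + 1*z) - 8) = 5 + z*((z² + z) - 8) = 5 + z*((z + z²) - 8) = 5 + z*(-8 + z + z²))
C(x(-5, 3 + 2))*(d + 13) = (5 + (2 + (3 + 2))² + (2 + (3 + 2))³ - 8*(2 + (3 + 2)))*(⅑ + 13) = (5 + (2 + 5)² + (2 + 5)³ - 8*(2 + 5))*(118/9) = (5 + 7² + 7³ - 8*7)*(118/9) = (5 + 49 + 343 - 56)*(118/9) = 341*(118/9) = 40238/9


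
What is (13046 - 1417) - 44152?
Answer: -32523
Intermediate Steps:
(13046 - 1417) - 44152 = 11629 - 44152 = -32523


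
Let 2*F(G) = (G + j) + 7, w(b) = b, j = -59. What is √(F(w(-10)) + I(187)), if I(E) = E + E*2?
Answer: √530 ≈ 23.022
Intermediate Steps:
F(G) = -26 + G/2 (F(G) = ((G - 59) + 7)/2 = ((-59 + G) + 7)/2 = (-52 + G)/2 = -26 + G/2)
I(E) = 3*E (I(E) = E + 2*E = 3*E)
√(F(w(-10)) + I(187)) = √((-26 + (½)*(-10)) + 3*187) = √((-26 - 5) + 561) = √(-31 + 561) = √530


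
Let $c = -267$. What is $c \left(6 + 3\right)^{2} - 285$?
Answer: $-21912$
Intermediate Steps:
$c \left(6 + 3\right)^{2} - 285 = - 267 \left(6 + 3\right)^{2} - 285 = - 267 \cdot 9^{2} - 285 = \left(-267\right) 81 - 285 = -21627 - 285 = -21912$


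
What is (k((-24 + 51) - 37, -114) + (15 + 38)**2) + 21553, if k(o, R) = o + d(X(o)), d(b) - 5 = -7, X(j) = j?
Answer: 24350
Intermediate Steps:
d(b) = -2 (d(b) = 5 - 7 = -2)
k(o, R) = -2 + o (k(o, R) = o - 2 = -2 + o)
(k((-24 + 51) - 37, -114) + (15 + 38)**2) + 21553 = ((-2 + ((-24 + 51) - 37)) + (15 + 38)**2) + 21553 = ((-2 + (27 - 37)) + 53**2) + 21553 = ((-2 - 10) + 2809) + 21553 = (-12 + 2809) + 21553 = 2797 + 21553 = 24350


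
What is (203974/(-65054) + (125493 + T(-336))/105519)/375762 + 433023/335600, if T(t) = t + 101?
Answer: 279233010585391906319/216411079639856626800 ≈ 1.2903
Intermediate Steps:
T(t) = 101 + t
(203974/(-65054) + (125493 + T(-336))/105519)/375762 + 433023/335600 = (203974/(-65054) + (125493 + (101 - 336))/105519)/375762 + 433023/335600 = (203974*(-1/65054) + (125493 - 235)*(1/105519))*(1/375762) + 433023*(1/335600) = (-101987/32527 + 125258*(1/105519))*(1/375762) + 433023/335600 = (-101987/32527 + 125258/105519)*(1/375762) + 433023/335600 = -6687299287/3432216513*1/375762 + 433023/335600 = -6687299287/1289696541357906 + 433023/335600 = 279233010585391906319/216411079639856626800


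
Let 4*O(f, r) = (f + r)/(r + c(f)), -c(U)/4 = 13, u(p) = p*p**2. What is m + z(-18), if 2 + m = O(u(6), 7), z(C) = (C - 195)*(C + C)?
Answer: 1379657/180 ≈ 7664.8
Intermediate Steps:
u(p) = p**3
c(U) = -52 (c(U) = -4*13 = -52)
O(f, r) = (f + r)/(4*(-52 + r)) (O(f, r) = ((f + r)/(r - 52))/4 = ((f + r)/(-52 + r))/4 = (f + r)/(4*(-52 + r)))
z(C) = 2*C*(-195 + C) (z(C) = (-195 + C)*(2*C) = 2*C*(-195 + C))
m = -583/180 (m = -2 + (6**3 + 7)/(4*(-52 + 7)) = -2 + (1/4)*(216 + 7)/(-45) = -2 + (1/4)*(-1/45)*223 = -2 - 223/180 = -583/180 ≈ -3.2389)
m + z(-18) = -583/180 + 2*(-18)*(-195 - 18) = -583/180 + 2*(-18)*(-213) = -583/180 + 7668 = 1379657/180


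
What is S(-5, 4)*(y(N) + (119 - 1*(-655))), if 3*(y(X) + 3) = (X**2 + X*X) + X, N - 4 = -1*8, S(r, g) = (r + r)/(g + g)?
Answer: -11705/12 ≈ -975.42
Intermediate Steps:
S(r, g) = r/g (S(r, g) = (2*r)/((2*g)) = (2*r)*(1/(2*g)) = r/g)
N = -4 (N = 4 - 1*8 = 4 - 8 = -4)
y(X) = -3 + X/3 + 2*X**2/3 (y(X) = -3 + ((X**2 + X*X) + X)/3 = -3 + ((X**2 + X**2) + X)/3 = -3 + (2*X**2 + X)/3 = -3 + (X + 2*X**2)/3 = -3 + (X/3 + 2*X**2/3) = -3 + X/3 + 2*X**2/3)
S(-5, 4)*(y(N) + (119 - 1*(-655))) = (-5/4)*((-3 + (1/3)*(-4) + (2/3)*(-4)**2) + (119 - 1*(-655))) = (-5*1/4)*((-3 - 4/3 + (2/3)*16) + (119 + 655)) = -5*((-3 - 4/3 + 32/3) + 774)/4 = -5*(19/3 + 774)/4 = -5/4*2341/3 = -11705/12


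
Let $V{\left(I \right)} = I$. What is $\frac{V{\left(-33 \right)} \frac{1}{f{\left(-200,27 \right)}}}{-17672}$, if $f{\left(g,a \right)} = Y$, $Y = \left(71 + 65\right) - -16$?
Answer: $\frac{33}{2686144} \approx 1.2285 \cdot 10^{-5}$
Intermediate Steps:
$Y = 152$ ($Y = 136 + 16 = 152$)
$f{\left(g,a \right)} = 152$
$\frac{V{\left(-33 \right)} \frac{1}{f{\left(-200,27 \right)}}}{-17672} = \frac{\left(-33\right) \frac{1}{152}}{-17672} = \left(-33\right) \frac{1}{152} \left(- \frac{1}{17672}\right) = \left(- \frac{33}{152}\right) \left(- \frac{1}{17672}\right) = \frac{33}{2686144}$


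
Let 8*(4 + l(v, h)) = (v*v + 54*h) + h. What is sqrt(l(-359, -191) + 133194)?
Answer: 27*sqrt(203) ≈ 384.69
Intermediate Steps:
l(v, h) = -4 + v**2/8 + 55*h/8 (l(v, h) = -4 + ((v*v + 54*h) + h)/8 = -4 + ((v**2 + 54*h) + h)/8 = -4 + (v**2 + 55*h)/8 = -4 + (v**2/8 + 55*h/8) = -4 + v**2/8 + 55*h/8)
sqrt(l(-359, -191) + 133194) = sqrt((-4 + (1/8)*(-359)**2 + (55/8)*(-191)) + 133194) = sqrt((-4 + (1/8)*128881 - 10505/8) + 133194) = sqrt((-4 + 128881/8 - 10505/8) + 133194) = sqrt(14793 + 133194) = sqrt(147987) = 27*sqrt(203)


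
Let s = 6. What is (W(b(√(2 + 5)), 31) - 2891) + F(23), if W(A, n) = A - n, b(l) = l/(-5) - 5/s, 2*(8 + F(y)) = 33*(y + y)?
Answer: -13031/6 - √7/5 ≈ -2172.4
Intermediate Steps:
F(y) = -8 + 33*y (F(y) = -8 + (33*(y + y))/2 = -8 + (33*(2*y))/2 = -8 + (66*y)/2 = -8 + 33*y)
b(l) = -⅚ - l/5 (b(l) = l/(-5) - 5/6 = l*(-⅕) - 5*⅙ = -l/5 - ⅚ = -⅚ - l/5)
(W(b(√(2 + 5)), 31) - 2891) + F(23) = (((-⅚ - √(2 + 5)/5) - 1*31) - 2891) + (-8 + 33*23) = (((-⅚ - √7/5) - 31) - 2891) + (-8 + 759) = ((-191/6 - √7/5) - 2891) + 751 = (-17537/6 - √7/5) + 751 = -13031/6 - √7/5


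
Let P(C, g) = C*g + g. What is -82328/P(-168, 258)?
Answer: 41164/21543 ≈ 1.9108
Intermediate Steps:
P(C, g) = g + C*g
-82328/P(-168, 258) = -82328*1/(258*(1 - 168)) = -82328/(258*(-167)) = -82328/(-43086) = -82328*(-1/43086) = 41164/21543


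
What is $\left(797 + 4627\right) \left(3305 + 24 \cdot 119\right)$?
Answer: $33417264$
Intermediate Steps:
$\left(797 + 4627\right) \left(3305 + 24 \cdot 119\right) = 5424 \left(3305 + 2856\right) = 5424 \cdot 6161 = 33417264$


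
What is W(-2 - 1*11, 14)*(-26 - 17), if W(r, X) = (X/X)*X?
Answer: -602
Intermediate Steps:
W(r, X) = X (W(r, X) = 1*X = X)
W(-2 - 1*11, 14)*(-26 - 17) = 14*(-26 - 17) = 14*(-43) = -602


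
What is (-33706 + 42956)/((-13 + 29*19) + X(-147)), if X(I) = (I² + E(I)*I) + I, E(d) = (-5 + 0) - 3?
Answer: 4625/11588 ≈ 0.39912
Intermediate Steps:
E(d) = -8 (E(d) = -5 - 3 = -8)
X(I) = I² - 7*I (X(I) = (I² - 8*I) + I = I² - 7*I)
(-33706 + 42956)/((-13 + 29*19) + X(-147)) = (-33706 + 42956)/((-13 + 29*19) - 147*(-7 - 147)) = 9250/((-13 + 551) - 147*(-154)) = 9250/(538 + 22638) = 9250/23176 = 9250*(1/23176) = 4625/11588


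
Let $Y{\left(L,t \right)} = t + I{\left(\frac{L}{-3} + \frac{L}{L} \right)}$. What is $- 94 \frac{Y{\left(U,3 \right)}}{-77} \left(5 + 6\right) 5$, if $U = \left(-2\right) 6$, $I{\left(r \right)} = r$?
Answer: $\frac{3760}{7} \approx 537.14$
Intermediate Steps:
$U = -12$
$Y{\left(L,t \right)} = 1 + t - \frac{L}{3}$ ($Y{\left(L,t \right)} = t + \left(\frac{L}{-3} + \frac{L}{L}\right) = t + \left(L \left(- \frac{1}{3}\right) + 1\right) = t - \left(-1 + \frac{L}{3}\right) = 1 + t - \frac{L}{3}$)
$- 94 \frac{Y{\left(U,3 \right)}}{-77} \left(5 + 6\right) 5 = - 94 \frac{1 + 3 - -4}{-77} \left(5 + 6\right) 5 = - 94 \left(1 + 3 + 4\right) \left(- \frac{1}{77}\right) 11 \cdot 5 = - 94 \cdot 8 \left(- \frac{1}{77}\right) 55 = \left(-94\right) \left(- \frac{8}{77}\right) 55 = \frac{752}{77} \cdot 55 = \frac{3760}{7}$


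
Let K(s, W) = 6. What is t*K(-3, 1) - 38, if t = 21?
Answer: 88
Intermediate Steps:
t*K(-3, 1) - 38 = 21*6 - 38 = 126 - 38 = 88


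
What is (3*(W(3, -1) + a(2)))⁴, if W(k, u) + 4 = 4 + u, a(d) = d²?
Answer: 6561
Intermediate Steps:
W(k, u) = u (W(k, u) = -4 + (4 + u) = u)
(3*(W(3, -1) + a(2)))⁴ = (3*(-1 + 2²))⁴ = (3*(-1 + 4))⁴ = (3*3)⁴ = 9⁴ = 6561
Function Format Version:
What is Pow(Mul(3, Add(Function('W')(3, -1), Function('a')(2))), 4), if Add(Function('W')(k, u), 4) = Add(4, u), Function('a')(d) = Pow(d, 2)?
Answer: 6561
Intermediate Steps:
Function('W')(k, u) = u (Function('W')(k, u) = Add(-4, Add(4, u)) = u)
Pow(Mul(3, Add(Function('W')(3, -1), Function('a')(2))), 4) = Pow(Mul(3, Add(-1, Pow(2, 2))), 4) = Pow(Mul(3, Add(-1, 4)), 4) = Pow(Mul(3, 3), 4) = Pow(9, 4) = 6561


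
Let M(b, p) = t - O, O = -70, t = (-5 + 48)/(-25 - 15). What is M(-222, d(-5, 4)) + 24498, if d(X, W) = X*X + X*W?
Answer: 982677/40 ≈ 24567.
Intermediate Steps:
t = -43/40 (t = 43/(-40) = 43*(-1/40) = -43/40 ≈ -1.0750)
d(X, W) = X**2 + W*X
M(b, p) = 2757/40 (M(b, p) = -43/40 - 1*(-70) = -43/40 + 70 = 2757/40)
M(-222, d(-5, 4)) + 24498 = 2757/40 + 24498 = 982677/40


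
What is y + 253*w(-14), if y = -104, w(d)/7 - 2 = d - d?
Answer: 3438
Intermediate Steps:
w(d) = 14 (w(d) = 14 + 7*(d - d) = 14 + 7*0 = 14 + 0 = 14)
y + 253*w(-14) = -104 + 253*14 = -104 + 3542 = 3438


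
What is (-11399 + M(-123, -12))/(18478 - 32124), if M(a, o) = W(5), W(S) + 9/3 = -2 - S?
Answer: 11409/13646 ≈ 0.83607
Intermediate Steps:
W(S) = -5 - S (W(S) = -3 + (-2 - S) = -5 - S)
M(a, o) = -10 (M(a, o) = -5 - 1*5 = -5 - 5 = -10)
(-11399 + M(-123, -12))/(18478 - 32124) = (-11399 - 10)/(18478 - 32124) = -11409/(-13646) = -11409*(-1/13646) = 11409/13646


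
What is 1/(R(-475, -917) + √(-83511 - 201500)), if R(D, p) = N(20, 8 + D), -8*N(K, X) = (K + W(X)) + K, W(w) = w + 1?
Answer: 852/4605545 - 16*I*√285011/4605545 ≈ 0.00018499 - 0.0018547*I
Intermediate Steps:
W(w) = 1 + w
N(K, X) = -⅛ - K/4 - X/8 (N(K, X) = -((K + (1 + X)) + K)/8 = -((1 + K + X) + K)/8 = -(1 + X + 2*K)/8 = -⅛ - K/4 - X/8)
R(D, p) = -49/8 - D/8 (R(D, p) = -⅛ - ¼*20 - (8 + D)/8 = -⅛ - 5 + (-1 - D/8) = -49/8 - D/8)
1/(R(-475, -917) + √(-83511 - 201500)) = 1/((-49/8 - ⅛*(-475)) + √(-83511 - 201500)) = 1/((-49/8 + 475/8) + √(-285011)) = 1/(213/4 + I*√285011)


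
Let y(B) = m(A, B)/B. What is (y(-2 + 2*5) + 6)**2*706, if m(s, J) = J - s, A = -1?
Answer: 1146897/32 ≈ 35841.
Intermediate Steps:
y(B) = (1 + B)/B (y(B) = (B - 1*(-1))/B = (B + 1)/B = (1 + B)/B)
(y(-2 + 2*5) + 6)**2*706 = ((1 + (-2 + 2*5))/(-2 + 2*5) + 6)**2*706 = ((1 + (-2 + 10))/(-2 + 10) + 6)**2*706 = ((1 + 8)/8 + 6)**2*706 = ((1/8)*9 + 6)**2*706 = (9/8 + 6)**2*706 = (57/8)**2*706 = (3249/64)*706 = 1146897/32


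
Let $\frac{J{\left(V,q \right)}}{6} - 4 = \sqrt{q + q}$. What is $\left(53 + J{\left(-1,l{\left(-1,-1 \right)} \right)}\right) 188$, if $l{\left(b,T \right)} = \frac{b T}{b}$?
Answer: $14476 + 1128 i \sqrt{2} \approx 14476.0 + 1595.2 i$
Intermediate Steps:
$l{\left(b,T \right)} = T$ ($l{\left(b,T \right)} = \frac{T b}{b} = T$)
$J{\left(V,q \right)} = 24 + 6 \sqrt{2} \sqrt{q}$ ($J{\left(V,q \right)} = 24 + 6 \sqrt{q + q} = 24 + 6 \sqrt{2 q} = 24 + 6 \sqrt{2} \sqrt{q}$)
$\left(53 + J{\left(-1,l{\left(-1,-1 \right)} \right)}\right) 188 = \left(53 + \left(24 + 6 \sqrt{2} \sqrt{-1}\right)\right) 188 = \left(53 + \left(24 + 6 \sqrt{2} i\right)\right) 188 = \left(53 + \left(24 + 6 i \sqrt{2}\right)\right) 188 = \left(77 + 6 i \sqrt{2}\right) 188 = 14476 + 1128 i \sqrt{2}$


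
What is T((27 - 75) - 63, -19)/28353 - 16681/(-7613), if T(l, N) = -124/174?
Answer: 41146734185/18779070843 ≈ 2.1911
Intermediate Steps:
T(l, N) = -62/87 (T(l, N) = -124*1/174 = -62/87)
T((27 - 75) - 63, -19)/28353 - 16681/(-7613) = -62/87/28353 - 16681/(-7613) = -62/87*1/28353 - 16681*(-1/7613) = -62/2466711 + 16681/7613 = 41146734185/18779070843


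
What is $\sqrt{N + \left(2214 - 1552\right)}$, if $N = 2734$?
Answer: $2 \sqrt{849} \approx 58.275$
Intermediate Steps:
$\sqrt{N + \left(2214 - 1552\right)} = \sqrt{2734 + \left(2214 - 1552\right)} = \sqrt{2734 + 662} = \sqrt{3396} = 2 \sqrt{849}$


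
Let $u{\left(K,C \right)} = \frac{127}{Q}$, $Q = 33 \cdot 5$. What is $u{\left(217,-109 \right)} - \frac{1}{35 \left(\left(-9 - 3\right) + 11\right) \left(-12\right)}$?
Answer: $\frac{709}{924} \approx 0.76732$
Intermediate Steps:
$Q = 165$
$u{\left(K,C \right)} = \frac{127}{165}$
$u{\left(217,-109 \right)} - \frac{1}{35 \left(\left(-9 - 3\right) + 11\right) \left(-12\right)} = \frac{127}{165} - \frac{1}{35 \left(\left(-9 - 3\right) + 11\right) \left(-12\right)} = \frac{127}{165} - \frac{1}{35 \left(-12 + 11\right) \left(-12\right)} = \frac{127}{165} - \frac{1}{35 \left(-1\right) \left(-12\right)} = \frac{127}{165} - \frac{1}{\left(-35\right) \left(-12\right)} = \frac{127}{165} - \frac{1}{420} = \frac{709}{924}$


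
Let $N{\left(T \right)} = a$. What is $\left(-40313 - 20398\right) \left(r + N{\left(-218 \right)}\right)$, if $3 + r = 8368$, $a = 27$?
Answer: $-509486712$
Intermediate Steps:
$N{\left(T \right)} = 27$
$r = 8365$ ($r = -3 + 8368 = 8365$)
$\left(-40313 - 20398\right) \left(r + N{\left(-218 \right)}\right) = \left(-40313 - 20398\right) \left(8365 + 27\right) = \left(-60711\right) 8392 = -509486712$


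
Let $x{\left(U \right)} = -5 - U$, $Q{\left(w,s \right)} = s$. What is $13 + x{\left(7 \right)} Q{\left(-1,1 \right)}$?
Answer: $1$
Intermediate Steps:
$13 + x{\left(7 \right)} Q{\left(-1,1 \right)} = 13 + \left(-5 - 7\right) 1 = 13 - 12 = 1$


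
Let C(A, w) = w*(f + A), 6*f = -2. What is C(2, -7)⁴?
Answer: 1500625/81 ≈ 18526.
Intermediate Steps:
f = -⅓ (f = (⅙)*(-2) = -⅓ ≈ -0.33333)
C(A, w) = w*(-⅓ + A)
C(2, -7)⁴ = (-7*(-⅓ + 2))⁴ = (-7*5/3)⁴ = (-35/3)⁴ = 1500625/81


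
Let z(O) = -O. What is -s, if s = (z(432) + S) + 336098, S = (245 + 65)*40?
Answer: -348066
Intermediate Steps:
S = 12400 (S = 310*40 = 12400)
s = 348066 (s = (-1*432 + 12400) + 336098 = (-432 + 12400) + 336098 = 11968 + 336098 = 348066)
-s = -1*348066 = -348066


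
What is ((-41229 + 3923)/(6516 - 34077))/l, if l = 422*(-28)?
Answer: -18653/162830388 ≈ -0.00011455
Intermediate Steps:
l = -11816
((-41229 + 3923)/(6516 - 34077))/l = ((-41229 + 3923)/(6516 - 34077))/(-11816) = -37306/(-27561)*(-1/11816) = -37306*(-1/27561)*(-1/11816) = (37306/27561)*(-1/11816) = -18653/162830388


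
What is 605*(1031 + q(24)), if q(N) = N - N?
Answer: 623755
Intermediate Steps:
q(N) = 0
605*(1031 + q(24)) = 605*(1031 + 0) = 605*1031 = 623755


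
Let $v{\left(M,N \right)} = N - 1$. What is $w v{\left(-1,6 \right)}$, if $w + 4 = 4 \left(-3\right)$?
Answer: $-80$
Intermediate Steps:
$v{\left(M,N \right)} = -1 + N$
$w = -16$ ($w = -4 + 4 \left(-3\right) = -4 - 12 = -16$)
$w v{\left(-1,6 \right)} = - 16 \left(-1 + 6\right) = \left(-16\right) 5 = -80$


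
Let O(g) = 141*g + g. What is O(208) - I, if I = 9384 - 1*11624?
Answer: 31776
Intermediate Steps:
O(g) = 142*g
I = -2240 (I = 9384 - 11624 = -2240)
O(208) - I = 142*208 - 1*(-2240) = 29536 + 2240 = 31776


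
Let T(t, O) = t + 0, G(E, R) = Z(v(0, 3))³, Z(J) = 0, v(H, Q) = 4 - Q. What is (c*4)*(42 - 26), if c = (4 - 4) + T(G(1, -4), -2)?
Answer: 0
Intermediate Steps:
G(E, R) = 0 (G(E, R) = 0³ = 0)
T(t, O) = t
c = 0 (c = (4 - 4) + 0 = 0 + 0 = 0)
(c*4)*(42 - 26) = (0*4)*(42 - 26) = 0*16 = 0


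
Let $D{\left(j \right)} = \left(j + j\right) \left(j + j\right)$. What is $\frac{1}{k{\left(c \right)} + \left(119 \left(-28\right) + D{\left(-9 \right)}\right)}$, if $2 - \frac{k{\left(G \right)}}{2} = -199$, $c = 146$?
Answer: $- \frac{1}{2606} \approx -0.00038373$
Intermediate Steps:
$k{\left(G \right)} = 402$ ($k{\left(G \right)} = 4 - -398 = 4 + 398 = 402$)
$D{\left(j \right)} = 4 j^{2}$ ($D{\left(j \right)} = 2 j 2 j = 4 j^{2}$)
$\frac{1}{k{\left(c \right)} + \left(119 \left(-28\right) + D{\left(-9 \right)}\right)} = \frac{1}{402 + \left(119 \left(-28\right) + 4 \left(-9\right)^{2}\right)} = \frac{1}{402 + \left(-3332 + 4 \cdot 81\right)} = \frac{1}{402 + \left(-3332 + 324\right)} = \frac{1}{402 - 3008} = \frac{1}{-2606} = - \frac{1}{2606}$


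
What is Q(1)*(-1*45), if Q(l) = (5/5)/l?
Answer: -45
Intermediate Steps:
Q(l) = 1/l (Q(l) = (5*(1/5))/l = 1/l)
Q(1)*(-1*45) = (-1*45)/1 = 1*(-45) = -45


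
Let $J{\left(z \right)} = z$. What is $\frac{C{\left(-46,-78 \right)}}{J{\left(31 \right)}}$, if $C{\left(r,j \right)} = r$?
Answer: $- \frac{46}{31} \approx -1.4839$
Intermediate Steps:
$\frac{C{\left(-46,-78 \right)}}{J{\left(31 \right)}} = - \frac{46}{31}$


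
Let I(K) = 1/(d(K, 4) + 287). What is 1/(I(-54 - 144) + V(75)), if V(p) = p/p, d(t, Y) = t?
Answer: 89/90 ≈ 0.98889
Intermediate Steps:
V(p) = 1
I(K) = 1/(287 + K) (I(K) = 1/(K + 287) = 1/(287 + K))
1/(I(-54 - 144) + V(75)) = 1/(1/(287 + (-54 - 144)) + 1) = 1/(1/(287 - 198) + 1) = 1/(1/89 + 1) = 1/(90/89) = 89/90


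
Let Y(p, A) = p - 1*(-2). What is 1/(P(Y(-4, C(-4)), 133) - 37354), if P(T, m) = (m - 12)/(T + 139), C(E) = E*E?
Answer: -137/5117377 ≈ -2.6772e-5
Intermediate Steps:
C(E) = E²
Y(p, A) = 2 + p (Y(p, A) = p + 2 = 2 + p)
P(T, m) = (-12 + m)/(139 + T)
1/(P(Y(-4, C(-4)), 133) - 37354) = 1/((-12 + 133)/(139 + (2 - 4)) - 37354) = 1/(121/(139 - 2) - 37354) = 1/(121/137 - 37354) = 1/(-5117377/137) = -137/5117377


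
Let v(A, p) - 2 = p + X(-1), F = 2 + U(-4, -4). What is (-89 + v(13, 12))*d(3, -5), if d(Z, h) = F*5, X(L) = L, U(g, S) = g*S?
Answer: -6840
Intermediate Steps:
U(g, S) = S*g
F = 18 (F = 2 - 4*(-4) = 2 + 16 = 18)
v(A, p) = 1 + p (v(A, p) = 2 + (p - 1) = 2 + (-1 + p) = 1 + p)
d(Z, h) = 90 (d(Z, h) = 18*5 = 90)
(-89 + v(13, 12))*d(3, -5) = (-89 + (1 + 12))*90 = (-89 + 13)*90 = -76*90 = -6840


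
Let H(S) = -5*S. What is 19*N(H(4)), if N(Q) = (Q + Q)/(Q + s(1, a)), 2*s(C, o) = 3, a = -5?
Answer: 1520/37 ≈ 41.081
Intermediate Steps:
s(C, o) = 3/2 (s(C, o) = (½)*3 = 3/2)
N(Q) = 2*Q/(3/2 + Q) (N(Q) = (Q + Q)/(Q + 3/2) = (2*Q)/(3/2 + Q) = 2*Q/(3/2 + Q))
19*N(H(4)) = 19*(4*(-5*4)/(3 + 2*(-5*4))) = 19*(4*(-20)/(3 + 2*(-20))) = 19*(4*(-20)/(3 - 40)) = 19*(4*(-20)/(-37)) = 19*(4*(-20)*(-1/37)) = 19*(80/37) = 1520/37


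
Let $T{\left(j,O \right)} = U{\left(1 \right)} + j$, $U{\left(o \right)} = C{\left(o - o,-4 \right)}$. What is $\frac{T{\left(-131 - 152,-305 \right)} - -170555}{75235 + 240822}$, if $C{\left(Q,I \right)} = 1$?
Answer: $\frac{170273}{316057} \approx 0.53874$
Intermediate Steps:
$U{\left(o \right)} = 1$
$T{\left(j,O \right)} = 1 + j$
$\frac{T{\left(-131 - 152,-305 \right)} - -170555}{75235 + 240822} = \frac{\left(1 - 283\right) - -170555}{75235 + 240822} = \frac{\left(1 - 283\right) + 170555}{316057} = \left(\left(1 - 283\right) + 170555\right) \frac{1}{316057} = \left(-282 + 170555\right) \frac{1}{316057} = 170273 \cdot \frac{1}{316057} = \frac{170273}{316057}$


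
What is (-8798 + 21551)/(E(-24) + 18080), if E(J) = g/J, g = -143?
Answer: 306072/434063 ≈ 0.70513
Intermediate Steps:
E(J) = -143/J
(-8798 + 21551)/(E(-24) + 18080) = (-8798 + 21551)/(-143/(-24) + 18080) = 12753/(-143*(-1/24) + 18080) = 12753/(143/24 + 18080) = 12753/(434063/24) = 12753*(24/434063) = 306072/434063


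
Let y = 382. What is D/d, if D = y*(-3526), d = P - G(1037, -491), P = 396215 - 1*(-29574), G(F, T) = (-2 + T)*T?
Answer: -673466/91863 ≈ -7.3312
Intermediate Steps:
G(F, T) = T*(-2 + T)
P = 425789 (P = 396215 + 29574 = 425789)
d = 183726 (d = 425789 - (-491)*(-2 - 491) = 425789 - (-491)*(-493) = 425789 - 1*242063 = 425789 - 242063 = 183726)
D = -1346932 (D = 382*(-3526) = -1346932)
D/d = -1346932/183726 = -1346932*1/183726 = -673466/91863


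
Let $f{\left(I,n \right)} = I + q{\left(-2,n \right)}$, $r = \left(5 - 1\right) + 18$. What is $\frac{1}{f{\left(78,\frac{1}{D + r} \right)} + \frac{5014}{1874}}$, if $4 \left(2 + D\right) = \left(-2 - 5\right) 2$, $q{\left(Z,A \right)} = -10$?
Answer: $\frac{937}{66223} \approx 0.014149$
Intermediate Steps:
$r = 22$ ($r = 4 + 18 = 22$)
$D = - \frac{11}{2}$ ($D = -2 + \frac{\left(-2 - 5\right) 2}{4} = -2 + \frac{\left(-7\right) 2}{4} = -2 + \frac{1}{4} \left(-14\right) = -2 - \frac{7}{2} = - \frac{11}{2} \approx -5.5$)
$f{\left(I,n \right)} = -10 + I$ ($f{\left(I,n \right)} = I - 10 = -10 + I$)
$\frac{1}{f{\left(78,\frac{1}{D + r} \right)} + \frac{5014}{1874}} = \frac{1}{\left(-10 + 78\right) + \frac{5014}{1874}} = \frac{1}{68 + 5014 \cdot \frac{1}{1874}} = \frac{1}{68 + \frac{2507}{937}} = \frac{1}{\frac{66223}{937}} = \frac{937}{66223}$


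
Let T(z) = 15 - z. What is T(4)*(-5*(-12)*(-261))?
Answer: -172260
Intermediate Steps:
T(4)*(-5*(-12)*(-261)) = (15 - 1*4)*(-5*(-12)*(-261)) = (15 - 4)*(60*(-261)) = 11*(-15660) = -172260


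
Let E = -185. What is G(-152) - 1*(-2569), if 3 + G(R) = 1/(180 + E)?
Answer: 12829/5 ≈ 2565.8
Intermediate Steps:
G(R) = -16/5 (G(R) = -3 + 1/(180 - 185) = -3 + 1/(-5) = -3 - ⅕ = -16/5)
G(-152) - 1*(-2569) = -16/5 - 1*(-2569) = -16/5 + 2569 = 12829/5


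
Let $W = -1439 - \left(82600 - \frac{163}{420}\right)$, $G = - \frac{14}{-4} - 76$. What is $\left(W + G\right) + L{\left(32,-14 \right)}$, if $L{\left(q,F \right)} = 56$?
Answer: $- \frac{35303147}{420} \approx -84055.0$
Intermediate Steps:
$G = - \frac{145}{2}$ ($G = \left(-14\right) \left(- \frac{1}{4}\right) - 76 = \frac{7}{2} - 76 = - \frac{145}{2} \approx -72.5$)
$W = - \frac{35296217}{420}$ ($W = -1439 - \left(- \frac{163}{420} + \frac{826}{\frac{1}{100}}\right) = -1439 + \left(- 826 \frac{1}{\frac{1}{100}} + \frac{163}{420}\right) = -1439 + \left(\left(-826\right) 100 + \frac{163}{420}\right) = -1439 + \left(-82600 + \frac{163}{420}\right) = -1439 - \frac{34691837}{420} = - \frac{35296217}{420} \approx -84039.0$)
$\left(W + G\right) + L{\left(32,-14 \right)} = \left(- \frac{35296217}{420} - \frac{145}{2}\right) + 56 = - \frac{35326667}{420} + 56 = - \frac{35303147}{420}$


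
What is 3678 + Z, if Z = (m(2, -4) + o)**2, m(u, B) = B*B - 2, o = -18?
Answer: 3694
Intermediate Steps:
m(u, B) = -2 + B**2 (m(u, B) = B**2 - 2 = -2 + B**2)
Z = 16 (Z = ((-2 + (-4)**2) - 18)**2 = ((-2 + 16) - 18)**2 = (14 - 18)**2 = (-4)**2 = 16)
3678 + Z = 3678 + 16 = 3694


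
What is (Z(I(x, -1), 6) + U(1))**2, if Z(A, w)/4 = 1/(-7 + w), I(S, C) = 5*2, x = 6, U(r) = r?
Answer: 9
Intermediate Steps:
I(S, C) = 10
Z(A, w) = 4/(-7 + w)
(Z(I(x, -1), 6) + U(1))**2 = (4/(-7 + 6) + 1)**2 = (4/(-1) + 1)**2 = (4*(-1) + 1)**2 = (-4 + 1)**2 = (-3)**2 = 9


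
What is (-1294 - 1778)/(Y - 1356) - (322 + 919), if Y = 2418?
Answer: -220169/177 ≈ -1243.9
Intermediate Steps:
(-1294 - 1778)/(Y - 1356) - (322 + 919) = (-1294 - 1778)/(2418 - 1356) - (322 + 919) = -3072/1062 - 1*1241 = -3072*1/1062 - 1241 = -512/177 - 1241 = -220169/177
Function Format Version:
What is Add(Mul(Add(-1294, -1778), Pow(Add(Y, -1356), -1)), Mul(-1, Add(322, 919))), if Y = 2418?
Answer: Rational(-220169, 177) ≈ -1243.9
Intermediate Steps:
Add(Mul(Add(-1294, -1778), Pow(Add(Y, -1356), -1)), Mul(-1, Add(322, 919))) = Add(Mul(Add(-1294, -1778), Pow(Add(2418, -1356), -1)), Mul(-1, Add(322, 919))) = Add(Mul(-3072, Pow(1062, -1)), Mul(-1, 1241)) = Add(Mul(-3072, Rational(1, 1062)), -1241) = Add(Rational(-512, 177), -1241) = Rational(-220169, 177)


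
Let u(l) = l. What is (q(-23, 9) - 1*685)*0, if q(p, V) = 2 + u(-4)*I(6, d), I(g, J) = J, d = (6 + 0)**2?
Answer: 0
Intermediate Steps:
d = 36 (d = 6**2 = 36)
q(p, V) = -142 (q(p, V) = 2 - 4*36 = 2 - 144 = -142)
(q(-23, 9) - 1*685)*0 = (-142 - 1*685)*0 = (-142 - 685)*0 = -827*0 = 0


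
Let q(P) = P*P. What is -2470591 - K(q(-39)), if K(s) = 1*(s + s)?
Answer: -2473633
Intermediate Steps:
q(P) = P²
K(s) = 2*s (K(s) = 1*(2*s) = 2*s)
-2470591 - K(q(-39)) = -2470591 - 2*(-39)² = -2470591 - 2*1521 = -2470591 - 1*3042 = -2470591 - 3042 = -2473633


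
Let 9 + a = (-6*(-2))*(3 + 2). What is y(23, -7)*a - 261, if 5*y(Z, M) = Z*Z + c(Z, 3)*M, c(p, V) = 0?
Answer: 25674/5 ≈ 5134.8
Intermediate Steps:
a = 51 (a = -9 + (-6*(-2))*(3 + 2) = -9 + 12*5 = -9 + 60 = 51)
y(Z, M) = Z**2/5 (y(Z, M) = (Z*Z + 0*M)/5 = (Z**2 + 0)/5 = Z**2/5)
y(23, -7)*a - 261 = ((1/5)*23**2)*51 - 261 = ((1/5)*529)*51 - 261 = (529/5)*51 - 261 = 26979/5 - 261 = 25674/5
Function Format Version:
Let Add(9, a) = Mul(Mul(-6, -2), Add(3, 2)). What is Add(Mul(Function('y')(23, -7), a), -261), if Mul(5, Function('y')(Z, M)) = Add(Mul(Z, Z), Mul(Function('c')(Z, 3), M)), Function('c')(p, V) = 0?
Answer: Rational(25674, 5) ≈ 5134.8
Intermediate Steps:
a = 51 (a = Add(-9, Mul(Mul(-6, -2), Add(3, 2))) = Add(-9, Mul(12, 5)) = Add(-9, 60) = 51)
Function('y')(Z, M) = Mul(Rational(1, 5), Pow(Z, 2)) (Function('y')(Z, M) = Mul(Rational(1, 5), Add(Mul(Z, Z), Mul(0, M))) = Mul(Rational(1, 5), Add(Pow(Z, 2), 0)) = Mul(Rational(1, 5), Pow(Z, 2)))
Add(Mul(Function('y')(23, -7), a), -261) = Add(Mul(Mul(Rational(1, 5), Pow(23, 2)), 51), -261) = Add(Mul(Mul(Rational(1, 5), 529), 51), -261) = Add(Mul(Rational(529, 5), 51), -261) = Add(Rational(26979, 5), -261) = Rational(25674, 5)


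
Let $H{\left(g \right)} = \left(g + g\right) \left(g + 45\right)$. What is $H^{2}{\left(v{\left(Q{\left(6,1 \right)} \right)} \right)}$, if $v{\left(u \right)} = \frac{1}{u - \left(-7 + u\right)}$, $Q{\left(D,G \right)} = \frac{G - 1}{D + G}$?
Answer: $\frac{399424}{2401} \approx 166.36$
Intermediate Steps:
$Q{\left(D,G \right)} = \frac{-1 + G}{D + G}$
$v{\left(u \right)} = \frac{1}{7}$
$H{\left(g \right)} = 2 g \left(45 + g\right)$
$H^{2}{\left(v{\left(Q{\left(6,1 \right)} \right)} \right)} = \left(2 \cdot \frac{1}{7} \left(45 + \frac{1}{7}\right)\right)^{2} = \left(2 \cdot \frac{1}{7} \cdot \frac{316}{7}\right)^{2} = \left(\frac{632}{49}\right)^{2} = \frac{399424}{2401}$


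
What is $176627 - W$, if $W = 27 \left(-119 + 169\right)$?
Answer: $175277$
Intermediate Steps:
$W = 1350$ ($W = 27 \cdot 50 = 1350$)
$176627 - W = 176627 - 1350 = 175277$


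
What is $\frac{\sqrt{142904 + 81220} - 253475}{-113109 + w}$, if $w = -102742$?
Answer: $\frac{253475}{215851} - \frac{2 \sqrt{56031}}{215851} \approx 1.1721$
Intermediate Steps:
$\frac{\sqrt{142904 + 81220} - 253475}{-113109 + w} = \frac{\sqrt{142904 + 81220} - 253475}{-113109 - 102742} = \frac{\sqrt{224124} - 253475}{-215851} = \left(2 \sqrt{56031} - 253475\right) \left(- \frac{1}{215851}\right) = \left(-253475 + 2 \sqrt{56031}\right) \left(- \frac{1}{215851}\right) = \frac{253475}{215851} - \frac{2 \sqrt{56031}}{215851}$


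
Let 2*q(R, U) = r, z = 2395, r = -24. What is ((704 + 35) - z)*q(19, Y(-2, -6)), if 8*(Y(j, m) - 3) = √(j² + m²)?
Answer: 19872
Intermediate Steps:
Y(j, m) = 3 + √(j² + m²)/8
q(R, U) = -12 (q(R, U) = (½)*(-24) = -12)
((704 + 35) - z)*q(19, Y(-2, -6)) = ((704 + 35) - 1*2395)*(-12) = (739 - 2395)*(-12) = -1656*(-12) = 19872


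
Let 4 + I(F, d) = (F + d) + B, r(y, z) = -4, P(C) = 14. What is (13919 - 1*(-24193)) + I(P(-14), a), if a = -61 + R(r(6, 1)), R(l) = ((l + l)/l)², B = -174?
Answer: 37891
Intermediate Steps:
R(l) = 4 (R(l) = ((2*l)/l)² = 2² = 4)
a = -57 (a = -61 + 4 = -57)
I(F, d) = -178 + F + d (I(F, d) = -4 + ((F + d) - 174) = -4 + (-174 + F + d) = -178 + F + d)
(13919 - 1*(-24193)) + I(P(-14), a) = (13919 - 1*(-24193)) + (-178 + 14 - 57) = (13919 + 24193) - 221 = 38112 - 221 = 37891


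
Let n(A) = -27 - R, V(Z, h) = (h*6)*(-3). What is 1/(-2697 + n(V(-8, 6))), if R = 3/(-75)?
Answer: -25/68099 ≈ -0.00036711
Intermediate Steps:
R = -1/25 (R = 3*(-1/75) = -1/25 ≈ -0.040000)
V(Z, h) = -18*h (V(Z, h) = (6*h)*(-3) = -18*h)
n(A) = -674/25 (n(A) = -27 - 1*(-1/25) = -27 + 1/25 = -674/25)
1/(-2697 + n(V(-8, 6))) = 1/(-2697 - 674/25) = 1/(-68099/25) = -25/68099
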